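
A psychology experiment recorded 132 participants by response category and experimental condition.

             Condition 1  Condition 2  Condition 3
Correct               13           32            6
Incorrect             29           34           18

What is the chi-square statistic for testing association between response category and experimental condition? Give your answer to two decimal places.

Row totals: 51, 81. Column totals: 42, 66, 24. Grand total N = 132.
Expected counts (row total × column total / N):
  Correct, Condition 1: 51×42/132 = 16.227
  Correct, Condition 2: 51×66/132 = 25.500
  Correct, Condition 3: 51×24/132 = 9.273
  Incorrect, Condition 1: 81×42/132 = 25.773
  Incorrect, Condition 2: 81×66/132 = 40.500
  Incorrect, Condition 3: 81×24/132 = 14.727
Contributions (O − E)²/E:
  (13 − 16.227)²/16.227 = 0.6417
  (32 − 25.500)²/25.500 = 1.6569
  (6 − 9.273)²/9.273 = 1.1552
  (29 − 25.773)²/25.773 = 0.4040
  (34 − 40.500)²/40.500 = 1.0432
  (18 − 14.727)²/14.727 = 0.7274
χ² = 0.6417 + 1.6569 + 1.1552 + 0.4040 + 1.0432 + 0.7274 = 5.63

5.63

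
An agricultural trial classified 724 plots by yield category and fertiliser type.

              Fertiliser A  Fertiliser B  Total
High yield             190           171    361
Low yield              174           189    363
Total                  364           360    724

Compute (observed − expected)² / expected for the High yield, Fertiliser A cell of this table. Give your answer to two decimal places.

Row total (High yield) = 361; column total (Fertiliser A) = 364; N = 724.
Expected count E = 361 × 364 / 724 = 181.497.
Contribution = (O − E)²/E = (190 − 181.497)² / 181.497 = 0.40.

0.40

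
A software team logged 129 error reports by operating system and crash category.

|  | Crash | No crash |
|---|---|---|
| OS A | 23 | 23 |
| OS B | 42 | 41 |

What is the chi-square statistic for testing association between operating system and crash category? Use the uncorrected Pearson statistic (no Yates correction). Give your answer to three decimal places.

Row totals: 46, 83. Column totals: 65, 64. Grand total N = 129.
Expected counts (row total × column total / N):
  OS A, Crash: 46×65/129 = 23.1783
  OS A, No crash: 46×64/129 = 22.8217
  OS B, Crash: 83×65/129 = 41.8217
  OS B, No crash: 83×64/129 = 41.1783
Contributions (O − E)²/E:
  (23 − 23.1783)²/23.1783 = 0.0014
  (23 − 22.8217)²/22.8217 = 0.0014
  (42 − 41.8217)²/41.8217 = 0.0008
  (41 − 41.1783)²/41.1783 = 0.0008
χ² = 0.0014 + 0.0014 + 0.0008 + 0.0008 = 0.004

0.004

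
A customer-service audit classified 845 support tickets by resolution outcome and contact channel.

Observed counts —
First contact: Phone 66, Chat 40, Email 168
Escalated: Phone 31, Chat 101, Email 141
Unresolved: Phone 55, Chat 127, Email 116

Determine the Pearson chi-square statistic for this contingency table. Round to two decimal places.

65.63

Row totals: 274, 273, 298. Column totals: 152, 268, 425. Grand total N = 845.
Expected counts (row total × column total / N):
  First contact, Phone: 274×152/845 = 49.288
  First contact, Chat: 274×268/845 = 86.902
  First contact, Email: 274×425/845 = 137.811
  Escalated, Phone: 273×152/845 = 49.108
  Escalated, Chat: 273×268/845 = 86.585
  Escalated, Email: 273×425/845 = 137.308
  Unresolved, Phone: 298×152/845 = 53.605
  Unresolved, Chat: 298×268/845 = 94.514
  Unresolved, Email: 298×425/845 = 149.882
Contributions (O − E)²/E:
  (66 − 49.288)²/49.288 = 5.6665
  (40 − 86.902)²/86.902 = 25.3135
  (168 − 137.811)²/137.811 = 6.6132
  (31 − 49.108)²/49.108 = 6.6771
  (101 − 86.585)²/86.585 = 2.3999
  (141 − 137.308)²/137.308 = 0.0993
  (55 − 53.605)²/53.605 = 0.0363
  (127 − 94.514)²/94.514 = 11.1660
  (116 − 149.882)²/149.882 = 7.6593
χ² = 5.6665 + 25.3135 + 6.6132 + 6.6771 + 2.3999 + 0.0993 + 0.0363 + 11.1660 + 7.6593 = 65.63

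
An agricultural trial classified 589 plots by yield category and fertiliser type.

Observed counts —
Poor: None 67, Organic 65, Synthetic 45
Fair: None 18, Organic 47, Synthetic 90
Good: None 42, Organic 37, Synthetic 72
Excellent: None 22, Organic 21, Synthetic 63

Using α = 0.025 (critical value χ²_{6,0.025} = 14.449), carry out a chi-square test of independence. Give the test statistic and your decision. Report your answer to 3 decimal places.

57.186; reject H₀

Row totals: 177, 155, 151, 106. Column totals: 149, 170, 270. Grand total N = 589.
Expected counts (row total × column total / N):
  Poor, None: 177×149/589 = 44.7759
  Poor, Organic: 177×170/589 = 51.0866
  Poor, Synthetic: 177×270/589 = 81.1375
  Fair, None: 155×149/589 = 39.2105
  Fair, Organic: 155×170/589 = 44.7368
  Fair, Synthetic: 155×270/589 = 71.0526
  Good, None: 151×149/589 = 38.1986
  Good, Organic: 151×170/589 = 43.5823
  Good, Synthetic: 151×270/589 = 69.2190
  Excellent, None: 106×149/589 = 26.8149
  Excellent, Organic: 106×170/589 = 30.5942
  Excellent, Synthetic: 106×270/589 = 48.5908
Contributions (O − E)²/E:
  (67 − 44.7759)²/44.7759 = 11.0307
  (65 − 51.0866)²/51.0866 = 3.7893
  (45 − 81.1375)²/81.1375 = 16.0951
  (18 − 39.2105)²/39.2105 = 11.4736
  (47 − 44.7368)²/44.7368 = 0.1145
  (90 − 71.0526)²/71.0526 = 5.0527
  (42 − 38.1986)²/38.1986 = 0.3783
  (37 − 43.5823)²/43.5823 = 0.9941
  (72 − 69.2190)²/69.2190 = 0.1117
  (22 − 26.8149)²/26.8149 = 0.8646
  (21 − 30.5942)²/30.5942 = 3.0087
  (63 − 48.5908)²/48.5908 = 4.2729
χ² = 11.0307 + 3.7893 + 16.0951 + 11.4736 + 0.1145 + 5.0527 + 0.3783 + 0.9941 + 0.1117 + 0.8646 + 3.0087 + 4.2729 = 57.186
df = (4−1)(3−1) = 6. Since 57.186 > 14.449, reject the null hypothesis of independence at α = 0.025.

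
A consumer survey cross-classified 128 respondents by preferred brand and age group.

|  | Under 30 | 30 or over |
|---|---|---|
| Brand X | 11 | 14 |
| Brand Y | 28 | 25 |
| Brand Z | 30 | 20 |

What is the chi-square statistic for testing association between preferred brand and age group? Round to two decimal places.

Row totals: 25, 53, 50. Column totals: 69, 59. Grand total N = 128.
Expected counts (row total × column total / N):
  Brand X, Under 30: 25×69/128 = 13.477
  Brand X, 30 or over: 25×59/128 = 11.523
  Brand Y, Under 30: 53×69/128 = 28.570
  Brand Y, 30 or over: 53×59/128 = 24.430
  Brand Z, Under 30: 50×69/128 = 26.953
  Brand Z, 30 or over: 50×59/128 = 23.047
Contributions (O − E)²/E:
  (11 − 13.477)²/13.477 = 0.4553
  (14 − 11.523)²/11.523 = 0.5325
  (28 − 28.570)²/28.570 = 0.0114
  (25 − 24.430)²/24.430 = 0.0133
  (30 − 26.953)²/26.953 = 0.3445
  (20 − 23.047)²/23.047 = 0.4028
χ² = 0.4553 + 0.5325 + 0.0114 + 0.0133 + 0.3445 + 0.4028 = 1.76

1.76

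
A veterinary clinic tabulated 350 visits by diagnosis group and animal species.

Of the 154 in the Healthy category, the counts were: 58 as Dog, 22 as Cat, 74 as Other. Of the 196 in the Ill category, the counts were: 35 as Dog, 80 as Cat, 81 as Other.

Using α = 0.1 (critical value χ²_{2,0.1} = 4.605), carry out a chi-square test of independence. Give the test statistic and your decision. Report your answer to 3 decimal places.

34.441; reject H₀

Row totals: 154, 196. Column totals: 93, 102, 155. Grand total N = 350.
Expected counts (row total × column total / N):
  Healthy, Dog: 154×93/350 = 40.9200
  Healthy, Cat: 154×102/350 = 44.8800
  Healthy, Other: 154×155/350 = 68.2000
  Ill, Dog: 196×93/350 = 52.0800
  Ill, Cat: 196×102/350 = 57.1200
  Ill, Other: 196×155/350 = 86.8000
Contributions (O − E)²/E:
  (58 − 40.9200)²/40.9200 = 7.1292
  (22 − 44.8800)²/44.8800 = 11.6643
  (74 − 68.2000)²/68.2000 = 0.4933
  (35 − 52.0800)²/52.0800 = 5.6015
  (80 − 57.1200)²/57.1200 = 9.1648
  (81 − 86.8000)²/86.8000 = 0.3876
χ² = 7.1292 + 11.6643 + 0.4933 + 5.6015 + 9.1648 + 0.3876 = 34.441
df = (2−1)(3−1) = 2. Since 34.441 > 4.605, reject the null hypothesis of independence at α = 0.1.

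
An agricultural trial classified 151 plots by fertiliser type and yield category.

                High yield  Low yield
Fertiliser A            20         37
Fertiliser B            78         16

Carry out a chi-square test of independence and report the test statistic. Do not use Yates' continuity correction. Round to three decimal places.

35.726

Row totals: 57, 94. Column totals: 98, 53. Grand total N = 151.
Expected counts (row total × column total / N):
  Fertiliser A, High yield: 57×98/151 = 36.9934
  Fertiliser A, Low yield: 57×53/151 = 20.0066
  Fertiliser B, High yield: 94×98/151 = 61.0066
  Fertiliser B, Low yield: 94×53/151 = 32.9934
Contributions (O − E)²/E:
  (20 − 36.9934)²/36.9934 = 7.8061
  (37 − 20.0066)²/20.0066 = 14.4340
  (78 − 61.0066)²/61.0066 = 4.7335
  (16 − 32.9934)²/32.9934 = 8.7525
χ² = 7.8061 + 14.4340 + 4.7335 + 8.7525 = 35.726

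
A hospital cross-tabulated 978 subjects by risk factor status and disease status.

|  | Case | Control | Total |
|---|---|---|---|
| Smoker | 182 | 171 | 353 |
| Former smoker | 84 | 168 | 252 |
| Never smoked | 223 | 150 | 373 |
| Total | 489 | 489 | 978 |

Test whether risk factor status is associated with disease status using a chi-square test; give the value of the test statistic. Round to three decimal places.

42.630

Grand total N = 978.
Expected counts (row total × column total / N):
  Smoker, Case: 353×489/978 = 176.5000
  Smoker, Control: 353×489/978 = 176.5000
  Former smoker, Case: 252×489/978 = 126.0000
  Former smoker, Control: 252×489/978 = 126.0000
  Never smoked, Case: 373×489/978 = 186.5000
  Never smoked, Control: 373×489/978 = 186.5000
Contributions (O − E)²/E:
  (182 − 176.5000)²/176.5000 = 0.1714
  (171 − 176.5000)²/176.5000 = 0.1714
  (84 − 126.0000)²/126.0000 = 14.0000
  (168 − 126.0000)²/126.0000 = 14.0000
  (223 − 186.5000)²/186.5000 = 7.1434
  (150 − 186.5000)²/186.5000 = 7.1434
χ² = 0.1714 + 0.1714 + 14.0000 + 14.0000 + 7.1434 + 7.1434 = 42.630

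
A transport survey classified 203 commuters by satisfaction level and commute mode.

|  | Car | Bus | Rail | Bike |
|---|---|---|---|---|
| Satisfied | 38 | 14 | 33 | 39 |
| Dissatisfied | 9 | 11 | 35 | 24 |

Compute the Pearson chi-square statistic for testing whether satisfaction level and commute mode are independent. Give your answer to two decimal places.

12.52

Row totals: 124, 79. Column totals: 47, 25, 68, 63. Grand total N = 203.
Expected counts (row total × column total / N):
  Satisfied, Car: 124×47/203 = 28.709
  Satisfied, Bus: 124×25/203 = 15.271
  Satisfied, Rail: 124×68/203 = 41.537
  Satisfied, Bike: 124×63/203 = 38.483
  Dissatisfied, Car: 79×47/203 = 18.291
  Dissatisfied, Bus: 79×25/203 = 9.729
  Dissatisfied, Rail: 79×68/203 = 26.463
  Dissatisfied, Bike: 79×63/203 = 24.517
Contributions (O − E)²/E:
  (38 − 28.709)²/28.709 = 3.0068
  (14 − 15.271)²/15.271 = 0.1058
  (33 − 41.537)²/41.537 = 1.7546
  (39 − 38.483)²/38.483 = 0.0069
  (9 − 18.291)²/18.291 = 4.7194
  (11 − 9.729)²/9.729 = 0.1660
  (35 − 26.463)²/26.463 = 2.7540
  (24 − 24.517)²/24.517 = 0.0109
χ² = 3.0068 + 0.1058 + 1.7546 + 0.0069 + 4.7194 + 0.1660 + 2.7540 + 0.0109 = 12.52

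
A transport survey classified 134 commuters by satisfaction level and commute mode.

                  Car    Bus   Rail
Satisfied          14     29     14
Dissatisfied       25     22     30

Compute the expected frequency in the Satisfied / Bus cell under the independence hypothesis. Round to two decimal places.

Row total (Satisfied) = 57; column total (Bus) = 51; grand total N = 134.
Expected count = (row total × column total) / N = 57 × 51 / 134 = 21.69.

21.69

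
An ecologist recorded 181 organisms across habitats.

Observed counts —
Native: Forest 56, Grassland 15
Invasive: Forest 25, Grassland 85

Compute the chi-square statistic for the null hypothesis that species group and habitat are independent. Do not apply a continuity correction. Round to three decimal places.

Row totals: 71, 110. Column totals: 81, 100. Grand total N = 181.
Expected counts (row total × column total / N):
  Native, Forest: 71×81/181 = 31.7735
  Native, Grassland: 71×100/181 = 39.2265
  Invasive, Forest: 110×81/181 = 49.2265
  Invasive, Grassland: 110×100/181 = 60.7735
Contributions (O − E)²/E:
  (56 − 31.7735)²/31.7735 = 18.4721
  (15 − 39.2265)²/39.2265 = 14.9624
  (25 − 49.2265)²/49.2265 = 11.9229
  (85 − 60.7735)²/60.7735 = 9.6576
χ² = 18.4721 + 14.9624 + 11.9229 + 9.6576 = 55.015

55.015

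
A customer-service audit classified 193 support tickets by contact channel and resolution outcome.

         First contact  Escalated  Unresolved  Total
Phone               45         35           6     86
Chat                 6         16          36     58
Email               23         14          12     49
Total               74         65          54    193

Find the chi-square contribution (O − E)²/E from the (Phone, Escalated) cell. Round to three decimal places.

Row total (Phone) = 86; column total (Escalated) = 65; N = 193.
Expected count E = 86 × 65 / 193 = 28.9637.
Contribution = (O − E)²/E = (35 − 28.9637)² / 28.9637 = 1.258.

1.258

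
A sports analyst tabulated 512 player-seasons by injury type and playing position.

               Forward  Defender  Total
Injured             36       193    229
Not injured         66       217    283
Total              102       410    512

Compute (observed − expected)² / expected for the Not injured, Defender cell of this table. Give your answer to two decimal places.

0.41

Row total (Not injured) = 283; column total (Defender) = 410; N = 512.
Expected count E = 283 × 410 / 512 = 226.621.
Contribution = (O − E)²/E = (217 − 226.621)² / 226.621 = 0.41.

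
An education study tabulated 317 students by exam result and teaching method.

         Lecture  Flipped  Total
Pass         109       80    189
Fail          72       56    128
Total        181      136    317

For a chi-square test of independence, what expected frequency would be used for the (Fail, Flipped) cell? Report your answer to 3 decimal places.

Row total (Fail) = 128; column total (Flipped) = 136; grand total N = 317.
Expected count = (row total × column total) / N = 128 × 136 / 317 = 54.915.

54.915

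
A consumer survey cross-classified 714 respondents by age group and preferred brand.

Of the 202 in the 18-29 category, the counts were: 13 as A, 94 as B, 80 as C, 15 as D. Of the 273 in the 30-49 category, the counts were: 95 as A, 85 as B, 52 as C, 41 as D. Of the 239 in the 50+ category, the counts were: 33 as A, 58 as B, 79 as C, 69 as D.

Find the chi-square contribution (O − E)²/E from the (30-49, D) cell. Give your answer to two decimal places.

Row total (30-49) = 273; column total (D) = 125; N = 714.
Expected count E = 273 × 125 / 714 = 47.794.
Contribution = (O − E)²/E = (41 − 47.794)² / 47.794 = 0.97.

0.97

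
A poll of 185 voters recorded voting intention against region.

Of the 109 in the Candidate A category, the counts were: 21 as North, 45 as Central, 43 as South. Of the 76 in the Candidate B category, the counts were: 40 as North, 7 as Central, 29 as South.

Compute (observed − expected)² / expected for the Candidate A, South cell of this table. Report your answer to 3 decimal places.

0.008

Row total (Candidate A) = 109; column total (South) = 72; N = 185.
Expected count E = 109 × 72 / 185 = 42.4216.
Contribution = (O − E)²/E = (43 − 42.4216)² / 42.4216 = 0.008.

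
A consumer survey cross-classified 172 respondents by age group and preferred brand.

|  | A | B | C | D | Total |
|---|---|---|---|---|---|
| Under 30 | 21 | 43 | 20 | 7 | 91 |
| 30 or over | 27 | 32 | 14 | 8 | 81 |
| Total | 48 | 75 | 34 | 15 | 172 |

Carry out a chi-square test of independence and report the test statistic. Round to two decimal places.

Grand total N = 172.
Expected counts (row total × column total / N):
  Under 30, A: 91×48/172 = 25.3953
  Under 30, B: 91×75/172 = 39.6802
  Under 30, C: 91×34/172 = 17.9884
  Under 30, D: 91×15/172 = 7.9360
  30 or over, A: 81×48/172 = 22.6047
  30 or over, B: 81×75/172 = 35.3198
  30 or over, C: 81×34/172 = 16.0116
  30 or over, D: 81×15/172 = 7.0640
Contributions (O − E)²/E:
  (21 − 25.3953)²/25.3953 = 0.7607
  (43 − 39.6802)²/39.6802 = 0.2777
  (20 − 17.9884)²/17.9884 = 0.2250
  (7 − 7.9360)²/7.9360 = 0.1104
  (27 − 22.6047)²/22.6047 = 0.8546
  (32 − 35.3198)²/35.3198 = 0.3120
  (14 − 16.0116)²/16.0116 = 0.2527
  (8 − 7.0640)²/7.0640 = 0.1240
χ² = 0.7607 + 0.2777 + 0.2250 + 0.1104 + 0.8546 + 0.3120 + 0.2527 + 0.1240 = 2.92

2.92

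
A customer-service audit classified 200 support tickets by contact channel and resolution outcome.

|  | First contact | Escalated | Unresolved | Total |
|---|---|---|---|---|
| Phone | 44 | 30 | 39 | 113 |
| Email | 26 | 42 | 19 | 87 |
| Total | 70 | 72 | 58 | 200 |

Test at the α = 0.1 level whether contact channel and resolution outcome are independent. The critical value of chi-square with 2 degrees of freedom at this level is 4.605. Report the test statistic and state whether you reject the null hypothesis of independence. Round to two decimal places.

Grand total N = 200.
Expected counts (row total × column total / N):
  Phone, First contact: 113×70/200 = 39.550
  Phone, Escalated: 113×72/200 = 40.680
  Phone, Unresolved: 113×58/200 = 32.770
  Email, First contact: 87×70/200 = 30.450
  Email, Escalated: 87×72/200 = 31.320
  Email, Unresolved: 87×58/200 = 25.230
Contributions (O − E)²/E:
  (44 − 39.550)²/39.550 = 0.5007
  (30 − 40.680)²/40.680 = 2.8039
  (39 − 32.770)²/32.770 = 1.1844
  (26 − 30.450)²/30.450 = 0.6503
  (42 − 31.320)²/31.320 = 3.6418
  (19 − 25.230)²/25.230 = 1.5384
χ² = 0.5007 + 2.8039 + 1.1844 + 0.6503 + 3.6418 + 1.5384 = 10.32
df = (2−1)(3−1) = 2. Since 10.32 > 4.605, reject the null hypothesis of independence at α = 0.1.

10.32; reject H₀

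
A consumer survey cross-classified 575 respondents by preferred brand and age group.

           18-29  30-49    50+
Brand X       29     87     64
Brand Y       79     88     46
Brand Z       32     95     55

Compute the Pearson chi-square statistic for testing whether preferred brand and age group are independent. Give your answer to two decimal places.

Row totals: 180, 213, 182. Column totals: 140, 270, 165. Grand total N = 575.
Expected counts (row total × column total / N):
  Brand X, 18-29: 180×140/575 = 43.826
  Brand X, 30-49: 180×270/575 = 84.522
  Brand X, 50+: 180×165/575 = 51.652
  Brand Y, 18-29: 213×140/575 = 51.861
  Brand Y, 30-49: 213×270/575 = 100.017
  Brand Y, 50+: 213×165/575 = 61.122
  Brand Z, 18-29: 182×140/575 = 44.313
  Brand Z, 30-49: 182×270/575 = 85.461
  Brand Z, 50+: 182×165/575 = 52.226
Contributions (O − E)²/E:
  (29 − 43.826)²/43.826 = 5.0155
  (87 − 84.522)²/84.522 = 0.0726
  (64 − 51.652)²/51.652 = 2.9519
  (79 − 51.861)²/51.861 = 14.2019
  (88 − 100.017)²/100.017 = 1.4438
  (46 − 61.122)²/61.122 = 3.7413
  (32 − 44.313)²/44.313 = 3.4213
  (95 − 85.461)²/85.461 = 1.0647
  (55 − 52.226)²/52.226 = 0.1473
χ² = 5.0155 + 0.0726 + 2.9519 + 14.2019 + 1.4438 + 3.7413 + 3.4213 + 1.0647 + 0.1473 = 32.06

32.06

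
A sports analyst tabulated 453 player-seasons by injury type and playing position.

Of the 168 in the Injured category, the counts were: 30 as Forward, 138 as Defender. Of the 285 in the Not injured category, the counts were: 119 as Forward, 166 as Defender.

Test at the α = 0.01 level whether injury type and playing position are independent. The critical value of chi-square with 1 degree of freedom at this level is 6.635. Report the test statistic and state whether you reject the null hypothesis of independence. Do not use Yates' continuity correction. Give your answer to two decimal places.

27.35; reject H₀

Row totals: 168, 285. Column totals: 149, 304. Grand total N = 453.
Expected counts (row total × column total / N):
  Injured, Forward: 168×149/453 = 55.258
  Injured, Defender: 168×304/453 = 112.742
  Not injured, Forward: 285×149/453 = 93.742
  Not injured, Defender: 285×304/453 = 191.258
Contributions (O − E)²/E:
  (30 − 55.258)²/55.258 = 11.5452
  (138 − 112.742)²/112.742 = 5.6586
  (119 − 93.742)²/93.742 = 6.8056
  (166 − 191.258)²/191.258 = 3.3356
χ² = 11.5452 + 5.6586 + 6.8056 + 3.3356 = 27.35
df = (2−1)(2−1) = 1. Since 27.35 > 6.635, reject the null hypothesis of independence at α = 0.01.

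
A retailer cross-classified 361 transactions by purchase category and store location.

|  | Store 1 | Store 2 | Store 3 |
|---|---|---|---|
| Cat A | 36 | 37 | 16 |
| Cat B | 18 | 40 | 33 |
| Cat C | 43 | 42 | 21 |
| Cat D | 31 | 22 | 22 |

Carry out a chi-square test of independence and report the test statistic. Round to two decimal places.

18.86

Row totals: 89, 91, 106, 75. Column totals: 128, 141, 92. Grand total N = 361.
Expected counts (row total × column total / N):
  Cat A, Store 1: 89×128/361 = 31.557
  Cat A, Store 2: 89×141/361 = 34.762
  Cat A, Store 3: 89×92/361 = 22.681
  Cat B, Store 1: 91×128/361 = 32.266
  Cat B, Store 2: 91×141/361 = 35.543
  Cat B, Store 3: 91×92/361 = 23.191
  Cat C, Store 1: 106×128/361 = 37.584
  Cat C, Store 2: 106×141/361 = 41.402
  Cat C, Store 3: 106×92/361 = 27.014
  Cat D, Store 1: 75×128/361 = 26.593
  Cat D, Store 2: 75×141/361 = 29.294
  Cat D, Store 3: 75×92/361 = 19.114
Contributions (O − E)²/E:
  (36 − 31.557)²/31.557 = 0.6255
  (37 − 34.762)²/34.762 = 0.1441
  (16 − 22.681)²/22.681 = 1.9680
  (18 − 32.266)²/32.266 = 6.3075
  (40 − 35.543)²/35.543 = 0.5589
  (33 − 23.191)²/23.191 = 4.1489
  (43 − 37.584)²/37.584 = 0.7805
  (42 − 41.402)²/41.402 = 0.0086
  (21 − 27.014)²/27.014 = 1.3389
  (31 − 26.593)²/26.593 = 0.7303
  (22 − 29.294)²/29.294 = 1.8162
  (22 − 19.114)²/19.114 = 0.4358
χ² = 0.6255 + 0.1441 + 1.9680 + 6.3075 + 0.5589 + 4.1489 + 0.7805 + 0.0086 + 1.3389 + 0.7303 + 1.8162 + 0.4358 = 18.86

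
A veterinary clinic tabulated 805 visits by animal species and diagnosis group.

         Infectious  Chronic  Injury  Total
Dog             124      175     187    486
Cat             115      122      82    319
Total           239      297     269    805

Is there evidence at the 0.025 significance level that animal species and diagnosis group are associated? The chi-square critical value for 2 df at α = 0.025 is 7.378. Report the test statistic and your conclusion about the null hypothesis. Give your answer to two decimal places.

Grand total N = 805.
Expected counts (row total × column total / N):
  Dog, Infectious: 486×239/805 = 144.291
  Dog, Chronic: 486×297/805 = 179.307
  Dog, Injury: 486×269/805 = 162.402
  Cat, Infectious: 319×239/805 = 94.709
  Cat, Chronic: 319×297/805 = 117.693
  Cat, Injury: 319×269/805 = 106.598
Contributions (O − E)²/E:
  (124 − 144.291)²/144.291 = 2.8534
  (175 − 179.307)²/179.307 = 0.1035
  (187 − 162.402)²/162.402 = 3.7257
  (115 − 94.709)²/94.709 = 4.3473
  (122 − 117.693)²/117.693 = 0.1576
  (82 − 106.598)²/106.598 = 5.6761
χ² = 2.8534 + 0.1035 + 3.7257 + 4.3473 + 0.1576 + 5.6761 = 16.86
df = (2−1)(3−1) = 2. Since 16.86 > 7.378, reject the null hypothesis of independence at α = 0.025.

16.86; reject H₀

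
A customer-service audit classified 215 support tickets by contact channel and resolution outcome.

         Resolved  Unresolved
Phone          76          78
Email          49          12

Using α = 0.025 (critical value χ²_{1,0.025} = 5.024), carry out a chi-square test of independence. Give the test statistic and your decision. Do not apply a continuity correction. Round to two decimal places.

17.23; reject H₀

Row totals: 154, 61. Column totals: 125, 90. Grand total N = 215.
Expected counts (row total × column total / N):
  Phone, Resolved: 154×125/215 = 89.535
  Phone, Unresolved: 154×90/215 = 64.465
  Email, Resolved: 61×125/215 = 35.465
  Email, Unresolved: 61×90/215 = 25.535
Contributions (O − E)²/E:
  (76 − 89.535)²/89.535 = 2.0461
  (78 − 64.465)²/64.465 = 2.8418
  (49 − 35.465)²/35.465 = 5.1655
  (12 − 25.535)²/25.535 = 7.1743
χ² = 2.0461 + 2.8418 + 5.1655 + 7.1743 = 17.23
df = (2−1)(2−1) = 1. Since 17.23 > 5.024, reject the null hypothesis of independence at α = 0.025.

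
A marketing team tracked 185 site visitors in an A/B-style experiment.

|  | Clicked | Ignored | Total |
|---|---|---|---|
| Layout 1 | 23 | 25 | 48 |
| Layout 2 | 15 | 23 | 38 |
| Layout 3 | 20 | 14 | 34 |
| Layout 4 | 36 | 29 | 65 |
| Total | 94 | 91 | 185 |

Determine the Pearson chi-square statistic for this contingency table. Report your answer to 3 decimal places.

3.532

Grand total N = 185.
Expected counts (row total × column total / N):
  Layout 1, Clicked: 48×94/185 = 24.3892
  Layout 1, Ignored: 48×91/185 = 23.6108
  Layout 2, Clicked: 38×94/185 = 19.3081
  Layout 2, Ignored: 38×91/185 = 18.6919
  Layout 3, Clicked: 34×94/185 = 17.2757
  Layout 3, Ignored: 34×91/185 = 16.7243
  Layout 4, Clicked: 65×94/185 = 33.0270
  Layout 4, Ignored: 65×91/185 = 31.9730
Contributions (O − E)²/E:
  (23 − 24.3892)²/24.3892 = 0.0791
  (25 − 23.6108)²/23.6108 = 0.0817
  (15 − 19.3081)²/19.3081 = 0.9612
  (23 − 18.6919)²/18.6919 = 0.9929
  (20 − 17.2757)²/17.2757 = 0.4296
  (14 − 16.7243)²/16.7243 = 0.4438
  (36 − 33.0270)²/33.0270 = 0.2676
  (29 − 31.9730)²/31.9730 = 0.2764
χ² = 0.0791 + 0.0817 + 0.9612 + 0.9929 + 0.4296 + 0.4438 + 0.2676 + 0.2764 = 3.532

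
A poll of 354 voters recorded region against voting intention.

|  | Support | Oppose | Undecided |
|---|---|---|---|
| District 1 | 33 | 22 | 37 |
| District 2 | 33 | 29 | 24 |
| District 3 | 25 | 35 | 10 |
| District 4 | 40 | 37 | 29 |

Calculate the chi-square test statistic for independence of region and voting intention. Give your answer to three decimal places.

17.474

Row totals: 92, 86, 70, 106. Column totals: 131, 123, 100. Grand total N = 354.
Expected counts (row total × column total / N):
  District 1, Support: 92×131/354 = 34.0452
  District 1, Oppose: 92×123/354 = 31.9661
  District 1, Undecided: 92×100/354 = 25.9887
  District 2, Support: 86×131/354 = 31.8249
  District 2, Oppose: 86×123/354 = 29.8814
  District 2, Undecided: 86×100/354 = 24.2938
  District 3, Support: 70×131/354 = 25.9040
  District 3, Oppose: 70×123/354 = 24.3220
  District 3, Undecided: 70×100/354 = 19.7740
  District 4, Support: 106×131/354 = 39.2260
  District 4, Oppose: 106×123/354 = 36.8305
  District 4, Undecided: 106×100/354 = 29.9435
Contributions (O − E)²/E:
  (33 − 34.0452)²/34.0452 = 0.0321
  (22 − 31.9661)²/31.9661 = 3.1071
  (37 − 25.9887)²/25.9887 = 4.6654
  (33 − 31.8249)²/31.8249 = 0.0434
  (29 − 29.8814)²/29.8814 = 0.0260
  (24 − 24.2938)²/24.2938 = 0.0036
  (25 − 25.9040)²/25.9040 = 0.0315
  (35 − 24.3220)²/24.3220 = 4.6879
  (10 − 19.7740)²/19.7740 = 4.8311
  (40 − 39.2260)²/39.2260 = 0.0153
  (37 − 36.8305)²/36.8305 = 0.0008
  (29 − 29.9435)²/29.9435 = 0.0297
χ² = 0.0321 + 3.1071 + 4.6654 + 0.0434 + 0.0260 + 0.0036 + 0.0315 + 4.6879 + 4.8311 + 0.0153 + 0.0008 + 0.0297 = 17.474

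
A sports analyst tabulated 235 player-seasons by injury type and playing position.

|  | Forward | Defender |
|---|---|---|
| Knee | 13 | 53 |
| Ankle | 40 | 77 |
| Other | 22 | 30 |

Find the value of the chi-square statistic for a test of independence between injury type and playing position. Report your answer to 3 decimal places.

Row totals: 66, 117, 52. Column totals: 75, 160. Grand total N = 235.
Expected counts (row total × column total / N):
  Knee, Forward: 66×75/235 = 21.0638
  Knee, Defender: 66×160/235 = 44.9362
  Ankle, Forward: 117×75/235 = 37.3404
  Ankle, Defender: 117×160/235 = 79.6596
  Other, Forward: 52×75/235 = 16.5957
  Other, Defender: 52×160/235 = 35.4043
Contributions (O − E)²/E:
  (13 − 21.0638)²/21.0638 = 3.0870
  (53 − 44.9362)²/44.9362 = 1.4470
  (40 − 37.3404)²/37.3404 = 0.1894
  (77 − 79.6596)²/79.6596 = 0.0888
  (22 − 16.5957)²/16.5957 = 1.7599
  (30 − 35.4043)²/35.4043 = 0.8249
χ² = 3.0870 + 1.4470 + 0.1894 + 0.0888 + 1.7599 + 0.8249 = 7.397

7.397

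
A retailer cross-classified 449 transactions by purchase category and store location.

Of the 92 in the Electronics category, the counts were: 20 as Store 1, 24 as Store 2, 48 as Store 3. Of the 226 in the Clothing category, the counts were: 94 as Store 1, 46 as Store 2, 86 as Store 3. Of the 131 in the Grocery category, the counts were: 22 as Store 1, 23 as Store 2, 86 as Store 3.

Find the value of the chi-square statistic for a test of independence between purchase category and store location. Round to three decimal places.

34.685

Row totals: 92, 226, 131. Column totals: 136, 93, 220. Grand total N = 449.
Expected counts (row total × column total / N):
  Electronics, Store 1: 92×136/449 = 27.8664
  Electronics, Store 2: 92×93/449 = 19.0557
  Electronics, Store 3: 92×220/449 = 45.0780
  Clothing, Store 1: 226×136/449 = 68.4543
  Clothing, Store 2: 226×93/449 = 46.8107
  Clothing, Store 3: 226×220/449 = 110.7350
  Grocery, Store 1: 131×136/449 = 39.6793
  Grocery, Store 2: 131×93/449 = 27.1336
  Grocery, Store 3: 131×220/449 = 64.1871
Contributions (O − E)²/E:
  (20 − 27.8664)²/27.8664 = 2.2206
  (24 − 19.0557)²/19.0557 = 1.2829
  (48 − 45.0780)²/45.0780 = 0.1894
  (94 − 68.4543)²/68.4543 = 9.5331
  (46 − 46.8107)²/46.8107 = 0.0140
  (86 − 110.7350)²/110.7350 = 5.5251
  (22 − 39.6793)²/39.6793 = 7.8771
  (23 − 27.1336)²/27.1336 = 0.6297
  (86 − 64.1871)²/64.1871 = 7.4127
χ² = 2.2206 + 1.2829 + 0.1894 + 9.5331 + 0.0140 + 5.5251 + 7.8771 + 0.6297 + 7.4127 = 34.685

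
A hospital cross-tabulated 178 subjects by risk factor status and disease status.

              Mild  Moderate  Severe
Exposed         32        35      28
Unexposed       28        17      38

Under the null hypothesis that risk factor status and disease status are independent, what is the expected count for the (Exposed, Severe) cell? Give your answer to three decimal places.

Row total (Exposed) = 95; column total (Severe) = 66; grand total N = 178.
Expected count = (row total × column total) / N = 95 × 66 / 178 = 35.225.

35.225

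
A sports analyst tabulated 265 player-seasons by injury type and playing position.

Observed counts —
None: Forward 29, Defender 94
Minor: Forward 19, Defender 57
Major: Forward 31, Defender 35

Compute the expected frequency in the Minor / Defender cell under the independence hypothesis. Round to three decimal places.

Row total (Minor) = 76; column total (Defender) = 186; grand total N = 265.
Expected count = (row total × column total) / N = 76 × 186 / 265 = 53.343.

53.343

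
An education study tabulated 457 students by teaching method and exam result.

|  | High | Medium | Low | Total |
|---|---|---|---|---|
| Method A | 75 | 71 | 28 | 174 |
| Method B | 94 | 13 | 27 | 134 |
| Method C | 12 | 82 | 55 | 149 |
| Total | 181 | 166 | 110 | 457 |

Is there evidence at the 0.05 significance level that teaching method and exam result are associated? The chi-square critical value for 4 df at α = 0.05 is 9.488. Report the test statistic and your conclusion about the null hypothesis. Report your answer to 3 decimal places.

126.687; reject H₀

Grand total N = 457.
Expected counts (row total × column total / N):
  Method A, High: 174×181/457 = 68.9147
  Method A, Medium: 174×166/457 = 63.2035
  Method A, Low: 174×110/457 = 41.8818
  Method B, High: 134×181/457 = 53.0722
  Method B, Medium: 134×166/457 = 48.6740
  Method B, Low: 134×110/457 = 32.2538
  Method C, High: 149×181/457 = 59.0131
  Method C, Medium: 149×166/457 = 54.1225
  Method C, Low: 149×110/457 = 35.8643
Contributions (O − E)²/E:
  (75 − 68.9147)²/68.9147 = 0.5373
  (71 − 63.2035)²/63.2035 = 0.9617
  (28 − 41.8818)²/41.8818 = 4.6011
  (94 − 53.0722)²/53.0722 = 31.5624
  (13 − 48.6740)²/48.6740 = 26.1461
  (27 − 32.2538)²/32.2538 = 0.8558
  (12 − 59.0131)²/59.0131 = 37.4532
  (82 − 54.1225)²/54.1225 = 14.3592
  (55 − 35.8643)²/35.8643 = 10.2100
χ² = 0.5373 + 0.9617 + 4.6011 + 31.5624 + 26.1461 + 0.8558 + 37.4532 + 14.3592 + 10.2100 = 126.687
df = (3−1)(3−1) = 4. Since 126.687 > 9.488, reject the null hypothesis of independence at α = 0.05.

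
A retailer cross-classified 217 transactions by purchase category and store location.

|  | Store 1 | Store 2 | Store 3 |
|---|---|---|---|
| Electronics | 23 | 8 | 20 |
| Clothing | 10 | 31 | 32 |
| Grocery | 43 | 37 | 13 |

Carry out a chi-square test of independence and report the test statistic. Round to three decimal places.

Row totals: 51, 73, 93. Column totals: 76, 76, 65. Grand total N = 217.
Expected counts (row total × column total / N):
  Electronics, Store 1: 51×76/217 = 17.8618
  Electronics, Store 2: 51×76/217 = 17.8618
  Electronics, Store 3: 51×65/217 = 15.2765
  Clothing, Store 1: 73×76/217 = 25.5668
  Clothing, Store 2: 73×76/217 = 25.5668
  Clothing, Store 3: 73×65/217 = 21.8664
  Grocery, Store 1: 93×76/217 = 32.5714
  Grocery, Store 2: 93×76/217 = 32.5714
  Grocery, Store 3: 93×65/217 = 27.8571
Contributions (O − E)²/E:
  (23 − 17.8618)²/17.8618 = 1.4781
  (8 − 17.8618)²/17.8618 = 5.4449
  (20 − 15.2765)²/15.2765 = 1.4605
  (10 − 25.5668)²/25.5668 = 9.4781
  (31 − 25.5668)²/25.5668 = 1.1546
  (32 − 21.8664)²/21.8664 = 4.6962
  (43 − 32.5714)²/32.5714 = 3.3390
  (37 − 32.5714)²/32.5714 = 0.6021
  (13 − 27.8571)²/27.8571 = 7.9238
χ² = 1.4781 + 5.4449 + 1.4605 + 9.4781 + 1.1546 + 4.6962 + 3.3390 + 0.6021 + 7.9238 = 35.577

35.577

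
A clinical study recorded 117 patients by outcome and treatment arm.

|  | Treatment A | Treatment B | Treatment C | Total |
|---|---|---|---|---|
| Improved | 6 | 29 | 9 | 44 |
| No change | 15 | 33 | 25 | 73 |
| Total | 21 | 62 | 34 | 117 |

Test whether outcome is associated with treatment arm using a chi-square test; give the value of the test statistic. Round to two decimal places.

4.75

Grand total N = 117.
Expected counts (row total × column total / N):
  Improved, Treatment A: 44×21/117 = 7.897
  Improved, Treatment B: 44×62/117 = 23.316
  Improved, Treatment C: 44×34/117 = 12.786
  No change, Treatment A: 73×21/117 = 13.103
  No change, Treatment B: 73×62/117 = 38.684
  No change, Treatment C: 73×34/117 = 21.214
Contributions (O − E)²/E:
  (6 − 7.897)²/7.897 = 0.4557
  (29 − 23.316)²/23.316 = 1.3857
  (9 − 12.786)²/12.786 = 1.1211
  (15 − 13.103)²/13.103 = 0.2746
  (33 − 38.684)²/38.684 = 0.8352
  (25 − 21.214)²/21.214 = 0.6757
χ² = 0.4557 + 1.3857 + 1.1211 + 0.2746 + 0.8352 + 0.6757 = 4.75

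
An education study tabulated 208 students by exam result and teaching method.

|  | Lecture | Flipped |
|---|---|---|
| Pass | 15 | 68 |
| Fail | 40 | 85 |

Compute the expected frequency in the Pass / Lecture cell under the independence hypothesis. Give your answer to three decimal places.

Row total (Pass) = 83; column total (Lecture) = 55; grand total N = 208.
Expected count = (row total × column total) / N = 83 × 55 / 208 = 21.947.

21.947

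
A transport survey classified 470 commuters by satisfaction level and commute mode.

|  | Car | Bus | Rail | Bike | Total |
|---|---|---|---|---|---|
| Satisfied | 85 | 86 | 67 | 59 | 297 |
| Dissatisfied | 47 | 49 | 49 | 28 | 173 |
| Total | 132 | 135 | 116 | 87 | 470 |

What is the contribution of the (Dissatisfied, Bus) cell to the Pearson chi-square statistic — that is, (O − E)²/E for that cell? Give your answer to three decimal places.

Row total (Dissatisfied) = 173; column total (Bus) = 135; N = 470.
Expected count E = 173 × 135 / 470 = 49.6915.
Contribution = (O − E)²/E = (49 − 49.6915)² / 49.6915 = 0.010.

0.010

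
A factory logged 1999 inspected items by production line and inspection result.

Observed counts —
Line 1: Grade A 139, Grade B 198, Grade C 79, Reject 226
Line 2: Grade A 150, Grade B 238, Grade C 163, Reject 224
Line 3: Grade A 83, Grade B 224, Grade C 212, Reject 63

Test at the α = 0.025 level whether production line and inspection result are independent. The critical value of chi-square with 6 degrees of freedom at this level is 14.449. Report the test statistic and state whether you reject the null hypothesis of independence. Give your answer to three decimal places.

Row totals: 642, 775, 582. Column totals: 372, 660, 454, 513. Grand total N = 1999.
Expected counts (row total × column total / N):
  Line 1, Grade A: 642×372/1999 = 119.47174
  Line 1, Grade B: 642×660/1999 = 211.96598
  Line 1, Grade C: 642×454/1999 = 145.80690
  Line 1, Reject: 642×513/1999 = 164.75538
  Line 2, Grade A: 775×372/1999 = 144.22211
  Line 2, Grade B: 775×660/1999 = 255.87794
  Line 2, Grade C: 775×454/1999 = 176.01301
  Line 2, Reject: 775×513/1999 = 198.88694
  Line 3, Grade A: 582×372/1999 = 108.30615
  Line 3, Grade B: 582×660/1999 = 192.15608
  Line 3, Grade C: 582×454/1999 = 132.18009
  Line 3, Reject: 582×513/1999 = 149.35768
Contributions (O − E)²/E:
  (139 − 119.47174)²/119.47174 = 3.1920
  (198 − 211.96598)²/211.96598 = 0.9202
  (79 − 145.80690)²/145.80690 = 30.6101
  (226 − 164.75538)²/164.75538 = 22.7665
  (150 − 144.22211)²/144.22211 = 0.2315
  (238 − 255.87794)²/255.87794 = 1.2491
  (163 − 176.01301)²/176.01301 = 0.9621
  (224 − 198.88694)²/198.88694 = 3.1710
  (83 − 108.30615)²/108.30615 = 5.9129
  (224 − 192.15608)²/192.15608 = 5.2771
  (212 − 132.18009)²/132.18009 = 48.2010
  (63 − 149.35768)²/149.35768 = 49.9315
χ² = 3.1920 + 0.9202 + 30.6101 + 22.7665 + 0.2315 + 1.2491 + 0.9621 + 3.1710 + 5.9129 + 5.2771 + 48.2010 + 49.9315 = 172.425
df = (3−1)(4−1) = 6. Since 172.425 > 14.449, reject the null hypothesis of independence at α = 0.025.

172.425; reject H₀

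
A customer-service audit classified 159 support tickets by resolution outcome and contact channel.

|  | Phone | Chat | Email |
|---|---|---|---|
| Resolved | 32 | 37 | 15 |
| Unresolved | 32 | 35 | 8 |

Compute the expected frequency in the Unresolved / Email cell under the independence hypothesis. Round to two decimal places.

Row total (Unresolved) = 75; column total (Email) = 23; grand total N = 159.
Expected count = (row total × column total) / N = 75 × 23 / 159 = 10.85.

10.85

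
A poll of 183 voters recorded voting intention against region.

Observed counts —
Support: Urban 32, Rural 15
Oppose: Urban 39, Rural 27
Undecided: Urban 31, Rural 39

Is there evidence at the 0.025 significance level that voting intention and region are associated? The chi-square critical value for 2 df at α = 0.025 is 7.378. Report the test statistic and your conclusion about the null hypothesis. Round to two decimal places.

6.93; fail to reject H₀

Row totals: 47, 66, 70. Column totals: 102, 81. Grand total N = 183.
Expected counts (row total × column total / N):
  Support, Urban: 47×102/183 = 26.197
  Support, Rural: 47×81/183 = 20.803
  Oppose, Urban: 66×102/183 = 36.787
  Oppose, Rural: 66×81/183 = 29.213
  Undecided, Urban: 70×102/183 = 39.016
  Undecided, Rural: 70×81/183 = 30.984
Contributions (O − E)²/E:
  (32 − 26.197)²/26.197 = 1.2854
  (15 − 20.803)²/20.803 = 1.6187
  (39 − 36.787)²/36.787 = 0.1331
  (27 − 29.213)²/29.213 = 0.1676
  (31 − 39.016)²/39.016 = 1.6469
  (39 − 30.984)²/30.984 = 2.0739
χ² = 1.2854 + 1.6187 + 0.1331 + 0.1676 + 1.6469 + 2.0739 = 6.93
df = (3−1)(2−1) = 2. Since 6.93 < 7.378, fail to reject the null hypothesis of independence at α = 0.025.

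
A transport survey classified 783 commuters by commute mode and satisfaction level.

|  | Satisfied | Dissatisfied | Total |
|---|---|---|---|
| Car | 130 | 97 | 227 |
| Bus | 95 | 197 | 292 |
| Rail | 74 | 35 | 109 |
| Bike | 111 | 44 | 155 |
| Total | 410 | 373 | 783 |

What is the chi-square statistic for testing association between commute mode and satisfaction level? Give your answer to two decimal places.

81.78

Grand total N = 783.
Expected counts (row total × column total / N):
  Car, Satisfied: 227×410/783 = 118.863
  Car, Dissatisfied: 227×373/783 = 108.137
  Bus, Satisfied: 292×410/783 = 152.899
  Bus, Dissatisfied: 292×373/783 = 139.101
  Rail, Satisfied: 109×410/783 = 57.075
  Rail, Dissatisfied: 109×373/783 = 51.925
  Bike, Satisfied: 155×410/783 = 81.162
  Bike, Dissatisfied: 155×373/783 = 73.838
Contributions (O − E)²/E:
  (130 − 118.863)²/118.863 = 1.0435
  (97 − 108.137)²/108.137 = 1.1470
  (95 − 152.899)²/152.899 = 21.9249
  (197 − 139.101)²/139.101 = 24.0997
  (74 − 57.075)²/57.075 = 5.0189
  (35 − 51.925)²/51.925 = 5.5167
  (111 − 81.162)²/81.162 = 10.9695
  (44 − 73.838)²/73.838 = 12.0576
χ² = 1.0435 + 1.1470 + 21.9249 + 24.0997 + 5.0189 + 5.5167 + 10.9695 + 12.0576 = 81.78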